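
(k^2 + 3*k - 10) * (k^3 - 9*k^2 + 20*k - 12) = k^5 - 6*k^4 - 17*k^3 + 138*k^2 - 236*k + 120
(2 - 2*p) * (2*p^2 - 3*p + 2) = -4*p^3 + 10*p^2 - 10*p + 4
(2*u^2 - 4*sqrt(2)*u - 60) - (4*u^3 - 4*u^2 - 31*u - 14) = -4*u^3 + 6*u^2 - 4*sqrt(2)*u + 31*u - 46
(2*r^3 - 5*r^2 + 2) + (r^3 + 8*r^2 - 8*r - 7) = 3*r^3 + 3*r^2 - 8*r - 5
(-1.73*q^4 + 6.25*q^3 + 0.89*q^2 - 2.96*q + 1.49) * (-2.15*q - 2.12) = 3.7195*q^5 - 9.7699*q^4 - 15.1635*q^3 + 4.4772*q^2 + 3.0717*q - 3.1588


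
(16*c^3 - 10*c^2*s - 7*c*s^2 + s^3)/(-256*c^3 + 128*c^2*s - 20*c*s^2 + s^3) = (-2*c^2 + c*s + s^2)/(32*c^2 - 12*c*s + s^2)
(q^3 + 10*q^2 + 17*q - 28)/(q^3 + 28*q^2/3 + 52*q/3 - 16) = 3*(q^2 + 6*q - 7)/(3*q^2 + 16*q - 12)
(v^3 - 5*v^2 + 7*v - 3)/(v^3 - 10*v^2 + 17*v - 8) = (v - 3)/(v - 8)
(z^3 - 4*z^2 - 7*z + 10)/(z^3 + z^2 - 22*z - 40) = (z - 1)/(z + 4)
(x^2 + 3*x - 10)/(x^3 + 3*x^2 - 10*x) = 1/x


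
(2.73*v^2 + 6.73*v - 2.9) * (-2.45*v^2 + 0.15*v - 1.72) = -6.6885*v^4 - 16.079*v^3 + 3.4189*v^2 - 12.0106*v + 4.988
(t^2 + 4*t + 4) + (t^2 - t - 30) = 2*t^2 + 3*t - 26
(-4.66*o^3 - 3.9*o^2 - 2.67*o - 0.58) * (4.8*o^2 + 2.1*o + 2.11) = -22.368*o^5 - 28.506*o^4 - 30.8386*o^3 - 16.62*o^2 - 6.8517*o - 1.2238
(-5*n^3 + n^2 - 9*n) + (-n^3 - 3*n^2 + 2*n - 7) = -6*n^3 - 2*n^2 - 7*n - 7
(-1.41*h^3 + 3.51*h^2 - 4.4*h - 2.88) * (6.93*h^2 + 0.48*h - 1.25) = -9.7713*h^5 + 23.6475*h^4 - 27.0447*h^3 - 26.4579*h^2 + 4.1176*h + 3.6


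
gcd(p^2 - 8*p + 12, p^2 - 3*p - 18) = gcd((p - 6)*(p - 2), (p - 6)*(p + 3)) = p - 6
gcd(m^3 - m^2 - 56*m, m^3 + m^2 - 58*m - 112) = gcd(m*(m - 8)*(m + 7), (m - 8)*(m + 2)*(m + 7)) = m^2 - m - 56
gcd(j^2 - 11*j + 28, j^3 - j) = 1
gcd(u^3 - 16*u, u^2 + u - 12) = u + 4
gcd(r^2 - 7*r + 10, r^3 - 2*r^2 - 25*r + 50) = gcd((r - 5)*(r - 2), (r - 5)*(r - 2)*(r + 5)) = r^2 - 7*r + 10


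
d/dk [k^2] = 2*k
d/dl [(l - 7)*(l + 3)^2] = (l + 3)*(3*l - 11)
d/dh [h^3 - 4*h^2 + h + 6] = 3*h^2 - 8*h + 1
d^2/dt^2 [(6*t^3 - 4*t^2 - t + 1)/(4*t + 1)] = 4*(48*t^3 + 36*t^2 + 9*t + 8)/(64*t^3 + 48*t^2 + 12*t + 1)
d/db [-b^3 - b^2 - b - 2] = -3*b^2 - 2*b - 1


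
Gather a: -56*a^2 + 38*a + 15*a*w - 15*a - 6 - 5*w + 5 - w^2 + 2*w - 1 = -56*a^2 + a*(15*w + 23) - w^2 - 3*w - 2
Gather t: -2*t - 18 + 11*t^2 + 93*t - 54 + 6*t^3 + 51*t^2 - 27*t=6*t^3 + 62*t^2 + 64*t - 72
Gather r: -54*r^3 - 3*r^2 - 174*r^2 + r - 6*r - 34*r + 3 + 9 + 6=-54*r^3 - 177*r^2 - 39*r + 18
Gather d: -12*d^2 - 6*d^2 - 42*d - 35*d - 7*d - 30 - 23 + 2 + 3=-18*d^2 - 84*d - 48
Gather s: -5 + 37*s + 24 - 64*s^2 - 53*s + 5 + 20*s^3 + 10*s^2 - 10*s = 20*s^3 - 54*s^2 - 26*s + 24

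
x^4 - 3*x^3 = x^3*(x - 3)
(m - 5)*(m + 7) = m^2 + 2*m - 35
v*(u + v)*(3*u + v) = 3*u^2*v + 4*u*v^2 + v^3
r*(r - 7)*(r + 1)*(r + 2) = r^4 - 4*r^3 - 19*r^2 - 14*r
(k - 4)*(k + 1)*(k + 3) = k^3 - 13*k - 12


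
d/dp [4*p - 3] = 4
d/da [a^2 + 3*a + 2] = 2*a + 3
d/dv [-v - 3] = -1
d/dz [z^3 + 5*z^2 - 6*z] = 3*z^2 + 10*z - 6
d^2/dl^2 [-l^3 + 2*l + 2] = -6*l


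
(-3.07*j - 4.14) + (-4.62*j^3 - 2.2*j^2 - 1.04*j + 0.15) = -4.62*j^3 - 2.2*j^2 - 4.11*j - 3.99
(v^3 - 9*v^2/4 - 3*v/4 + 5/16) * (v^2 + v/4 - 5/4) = v^5 - 2*v^4 - 41*v^3/16 + 47*v^2/16 + 65*v/64 - 25/64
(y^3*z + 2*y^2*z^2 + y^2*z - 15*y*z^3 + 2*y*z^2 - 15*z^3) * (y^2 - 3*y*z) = y^5*z - y^4*z^2 + y^4*z - 21*y^3*z^3 - y^3*z^2 + 45*y^2*z^4 - 21*y^2*z^3 + 45*y*z^4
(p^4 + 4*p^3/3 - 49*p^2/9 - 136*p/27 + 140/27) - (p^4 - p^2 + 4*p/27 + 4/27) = 4*p^3/3 - 40*p^2/9 - 140*p/27 + 136/27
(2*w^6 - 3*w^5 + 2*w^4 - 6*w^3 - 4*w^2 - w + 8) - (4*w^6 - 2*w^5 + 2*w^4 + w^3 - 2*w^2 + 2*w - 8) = -2*w^6 - w^5 - 7*w^3 - 2*w^2 - 3*w + 16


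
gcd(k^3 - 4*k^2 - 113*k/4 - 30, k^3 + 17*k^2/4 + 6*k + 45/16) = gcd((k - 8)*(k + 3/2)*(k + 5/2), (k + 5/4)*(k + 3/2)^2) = k + 3/2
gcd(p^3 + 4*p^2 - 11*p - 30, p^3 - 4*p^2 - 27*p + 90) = p^2 + 2*p - 15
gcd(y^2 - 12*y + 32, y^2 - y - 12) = y - 4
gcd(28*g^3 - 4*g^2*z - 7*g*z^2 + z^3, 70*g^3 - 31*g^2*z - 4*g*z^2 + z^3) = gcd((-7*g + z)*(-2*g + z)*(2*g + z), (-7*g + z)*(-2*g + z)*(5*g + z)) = 14*g^2 - 9*g*z + z^2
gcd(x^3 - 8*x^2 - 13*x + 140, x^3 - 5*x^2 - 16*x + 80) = x^2 - x - 20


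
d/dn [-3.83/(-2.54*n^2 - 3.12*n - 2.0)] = (-19.4564*n - 11.9496)/(2.54*n^2 + 3.12*n + 2.0)^2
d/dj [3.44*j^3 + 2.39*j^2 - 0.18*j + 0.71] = 10.32*j^2 + 4.78*j - 0.18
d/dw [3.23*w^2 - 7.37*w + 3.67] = 6.46*w - 7.37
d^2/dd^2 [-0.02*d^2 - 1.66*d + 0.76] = -0.0400000000000000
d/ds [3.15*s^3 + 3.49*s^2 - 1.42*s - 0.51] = 9.45*s^2 + 6.98*s - 1.42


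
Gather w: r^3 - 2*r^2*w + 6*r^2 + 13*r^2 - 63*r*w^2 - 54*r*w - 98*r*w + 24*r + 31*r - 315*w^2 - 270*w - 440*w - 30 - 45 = r^3 + 19*r^2 + 55*r + w^2*(-63*r - 315) + w*(-2*r^2 - 152*r - 710) - 75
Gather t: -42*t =-42*t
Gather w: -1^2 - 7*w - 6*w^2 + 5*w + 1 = -6*w^2 - 2*w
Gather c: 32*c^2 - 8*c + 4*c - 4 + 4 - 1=32*c^2 - 4*c - 1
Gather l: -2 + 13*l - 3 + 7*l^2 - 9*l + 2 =7*l^2 + 4*l - 3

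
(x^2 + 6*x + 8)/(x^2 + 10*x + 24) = (x + 2)/(x + 6)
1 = 1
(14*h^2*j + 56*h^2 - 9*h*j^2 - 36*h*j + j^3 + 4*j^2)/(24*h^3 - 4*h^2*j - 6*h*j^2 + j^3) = (7*h*j + 28*h - j^2 - 4*j)/(12*h^2 + 4*h*j - j^2)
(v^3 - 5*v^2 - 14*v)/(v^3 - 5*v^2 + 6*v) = (v^2 - 5*v - 14)/(v^2 - 5*v + 6)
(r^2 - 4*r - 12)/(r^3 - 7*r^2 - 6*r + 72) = (r + 2)/(r^2 - r - 12)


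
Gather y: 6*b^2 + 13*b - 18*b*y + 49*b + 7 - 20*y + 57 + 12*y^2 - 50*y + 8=6*b^2 + 62*b + 12*y^2 + y*(-18*b - 70) + 72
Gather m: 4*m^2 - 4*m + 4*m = 4*m^2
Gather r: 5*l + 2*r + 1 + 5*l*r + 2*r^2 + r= 5*l + 2*r^2 + r*(5*l + 3) + 1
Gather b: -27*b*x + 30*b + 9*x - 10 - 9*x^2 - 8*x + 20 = b*(30 - 27*x) - 9*x^2 + x + 10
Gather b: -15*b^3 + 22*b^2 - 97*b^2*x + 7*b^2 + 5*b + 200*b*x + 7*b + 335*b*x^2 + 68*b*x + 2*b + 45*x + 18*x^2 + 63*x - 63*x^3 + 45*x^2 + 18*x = -15*b^3 + b^2*(29 - 97*x) + b*(335*x^2 + 268*x + 14) - 63*x^3 + 63*x^2 + 126*x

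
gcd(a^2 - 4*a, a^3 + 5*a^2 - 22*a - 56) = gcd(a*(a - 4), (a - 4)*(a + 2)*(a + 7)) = a - 4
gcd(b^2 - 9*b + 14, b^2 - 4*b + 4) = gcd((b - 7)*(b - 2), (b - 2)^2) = b - 2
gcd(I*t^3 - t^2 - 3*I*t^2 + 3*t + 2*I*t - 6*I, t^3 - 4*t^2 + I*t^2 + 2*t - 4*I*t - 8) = t^2 + I*t + 2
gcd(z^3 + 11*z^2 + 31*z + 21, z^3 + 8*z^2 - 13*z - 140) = z + 7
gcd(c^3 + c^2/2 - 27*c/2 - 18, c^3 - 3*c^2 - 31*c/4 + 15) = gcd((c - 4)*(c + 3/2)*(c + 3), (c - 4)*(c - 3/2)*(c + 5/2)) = c - 4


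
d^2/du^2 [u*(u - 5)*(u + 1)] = 6*u - 8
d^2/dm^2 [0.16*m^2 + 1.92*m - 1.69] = 0.320000000000000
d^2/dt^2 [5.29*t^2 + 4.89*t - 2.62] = 10.5800000000000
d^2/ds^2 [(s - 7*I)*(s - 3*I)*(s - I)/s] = 2 + 42*I/s^3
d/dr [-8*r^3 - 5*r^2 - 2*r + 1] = -24*r^2 - 10*r - 2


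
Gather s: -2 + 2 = 0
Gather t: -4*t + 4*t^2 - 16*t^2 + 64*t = -12*t^2 + 60*t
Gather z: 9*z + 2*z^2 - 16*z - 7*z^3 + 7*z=-7*z^3 + 2*z^2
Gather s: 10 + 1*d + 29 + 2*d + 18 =3*d + 57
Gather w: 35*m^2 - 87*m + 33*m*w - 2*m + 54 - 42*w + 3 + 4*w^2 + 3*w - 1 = 35*m^2 - 89*m + 4*w^2 + w*(33*m - 39) + 56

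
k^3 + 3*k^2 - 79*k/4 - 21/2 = (k - 7/2)*(k + 1/2)*(k + 6)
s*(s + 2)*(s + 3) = s^3 + 5*s^2 + 6*s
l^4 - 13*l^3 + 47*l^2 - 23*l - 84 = (l - 7)*(l - 4)*(l - 3)*(l + 1)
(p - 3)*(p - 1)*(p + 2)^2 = p^4 - 9*p^2 - 4*p + 12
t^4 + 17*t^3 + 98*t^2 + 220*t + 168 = (t + 2)^2*(t + 6)*(t + 7)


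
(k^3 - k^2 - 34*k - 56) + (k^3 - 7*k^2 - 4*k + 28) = 2*k^3 - 8*k^2 - 38*k - 28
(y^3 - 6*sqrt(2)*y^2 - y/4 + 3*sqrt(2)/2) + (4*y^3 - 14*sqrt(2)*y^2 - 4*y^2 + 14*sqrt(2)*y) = 5*y^3 - 20*sqrt(2)*y^2 - 4*y^2 - y/4 + 14*sqrt(2)*y + 3*sqrt(2)/2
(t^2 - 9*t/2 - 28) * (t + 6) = t^3 + 3*t^2/2 - 55*t - 168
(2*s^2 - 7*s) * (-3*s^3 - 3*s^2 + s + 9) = -6*s^5 + 15*s^4 + 23*s^3 + 11*s^2 - 63*s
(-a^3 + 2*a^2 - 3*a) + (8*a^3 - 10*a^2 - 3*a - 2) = 7*a^3 - 8*a^2 - 6*a - 2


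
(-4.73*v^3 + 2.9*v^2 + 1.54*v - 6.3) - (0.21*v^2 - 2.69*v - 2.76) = -4.73*v^3 + 2.69*v^2 + 4.23*v - 3.54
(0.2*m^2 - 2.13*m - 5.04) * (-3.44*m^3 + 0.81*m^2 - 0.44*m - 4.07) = -0.688*m^5 + 7.4892*m^4 + 15.5243*m^3 - 3.9592*m^2 + 10.8867*m + 20.5128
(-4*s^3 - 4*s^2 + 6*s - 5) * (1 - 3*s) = 12*s^4 + 8*s^3 - 22*s^2 + 21*s - 5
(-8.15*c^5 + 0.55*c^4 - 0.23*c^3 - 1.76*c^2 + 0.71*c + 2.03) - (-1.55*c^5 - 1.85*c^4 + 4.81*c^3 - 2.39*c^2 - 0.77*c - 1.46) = -6.6*c^5 + 2.4*c^4 - 5.04*c^3 + 0.63*c^2 + 1.48*c + 3.49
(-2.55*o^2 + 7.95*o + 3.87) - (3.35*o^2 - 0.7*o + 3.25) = -5.9*o^2 + 8.65*o + 0.62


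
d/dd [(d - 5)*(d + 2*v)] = 2*d + 2*v - 5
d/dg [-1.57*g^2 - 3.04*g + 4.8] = -3.14*g - 3.04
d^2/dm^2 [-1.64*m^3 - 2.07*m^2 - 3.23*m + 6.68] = -9.84*m - 4.14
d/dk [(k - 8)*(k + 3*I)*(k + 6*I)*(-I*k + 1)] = -4*I*k^3 + k^2*(30 + 24*I) - k*(160 - 54*I) - 18 - 216*I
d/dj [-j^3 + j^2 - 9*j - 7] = -3*j^2 + 2*j - 9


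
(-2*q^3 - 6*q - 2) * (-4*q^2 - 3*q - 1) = 8*q^5 + 6*q^4 + 26*q^3 + 26*q^2 + 12*q + 2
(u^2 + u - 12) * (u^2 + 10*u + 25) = u^4 + 11*u^3 + 23*u^2 - 95*u - 300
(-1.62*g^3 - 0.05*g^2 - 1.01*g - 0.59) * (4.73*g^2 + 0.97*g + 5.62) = -7.6626*g^5 - 1.8079*g^4 - 13.9302*g^3 - 4.0514*g^2 - 6.2485*g - 3.3158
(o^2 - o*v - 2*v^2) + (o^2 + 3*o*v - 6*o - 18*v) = 2*o^2 + 2*o*v - 6*o - 2*v^2 - 18*v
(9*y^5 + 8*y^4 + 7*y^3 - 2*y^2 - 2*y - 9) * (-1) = -9*y^5 - 8*y^4 - 7*y^3 + 2*y^2 + 2*y + 9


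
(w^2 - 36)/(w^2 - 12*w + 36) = (w + 6)/(w - 6)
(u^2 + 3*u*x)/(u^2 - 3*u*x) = (u + 3*x)/(u - 3*x)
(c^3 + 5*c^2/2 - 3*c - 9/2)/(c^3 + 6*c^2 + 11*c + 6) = (c - 3/2)/(c + 2)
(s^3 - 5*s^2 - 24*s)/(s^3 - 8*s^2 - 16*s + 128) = s*(s + 3)/(s^2 - 16)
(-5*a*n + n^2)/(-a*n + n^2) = (5*a - n)/(a - n)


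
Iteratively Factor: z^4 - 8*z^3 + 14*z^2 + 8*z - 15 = (z - 1)*(z^3 - 7*z^2 + 7*z + 15) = (z - 1)*(z + 1)*(z^2 - 8*z + 15) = (z - 3)*(z - 1)*(z + 1)*(z - 5)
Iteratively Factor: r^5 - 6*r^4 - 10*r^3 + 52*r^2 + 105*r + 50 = (r + 1)*(r^4 - 7*r^3 - 3*r^2 + 55*r + 50) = (r - 5)*(r + 1)*(r^3 - 2*r^2 - 13*r - 10) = (r - 5)*(r + 1)^2*(r^2 - 3*r - 10) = (r - 5)^2*(r + 1)^2*(r + 2)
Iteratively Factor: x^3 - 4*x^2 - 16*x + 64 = (x - 4)*(x^2 - 16) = (x - 4)^2*(x + 4)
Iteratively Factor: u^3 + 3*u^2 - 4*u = (u)*(u^2 + 3*u - 4) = u*(u - 1)*(u + 4)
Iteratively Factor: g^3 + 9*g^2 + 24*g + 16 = (g + 4)*(g^2 + 5*g + 4) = (g + 4)^2*(g + 1)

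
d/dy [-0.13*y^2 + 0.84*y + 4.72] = 0.84 - 0.26*y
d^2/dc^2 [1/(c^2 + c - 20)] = 2*(-c^2 - c + (2*c + 1)^2 + 20)/(c^2 + c - 20)^3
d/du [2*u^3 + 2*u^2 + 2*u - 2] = 6*u^2 + 4*u + 2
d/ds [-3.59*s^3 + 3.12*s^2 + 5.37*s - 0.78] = -10.77*s^2 + 6.24*s + 5.37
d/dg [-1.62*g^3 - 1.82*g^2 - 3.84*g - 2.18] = -4.86*g^2 - 3.64*g - 3.84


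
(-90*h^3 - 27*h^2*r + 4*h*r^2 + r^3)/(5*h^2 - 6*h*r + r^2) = (18*h^2 + 9*h*r + r^2)/(-h + r)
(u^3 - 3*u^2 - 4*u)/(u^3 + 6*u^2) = (u^2 - 3*u - 4)/(u*(u + 6))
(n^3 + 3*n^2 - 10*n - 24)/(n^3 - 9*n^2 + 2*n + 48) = (n + 4)/(n - 8)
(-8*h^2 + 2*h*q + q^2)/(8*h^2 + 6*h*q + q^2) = (-2*h + q)/(2*h + q)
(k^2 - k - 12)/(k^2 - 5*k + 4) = (k + 3)/(k - 1)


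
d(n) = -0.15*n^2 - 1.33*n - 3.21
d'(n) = -0.3*n - 1.33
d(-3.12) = -0.52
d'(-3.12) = -0.39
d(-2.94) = -0.60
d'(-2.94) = -0.45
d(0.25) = -3.55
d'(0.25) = -1.40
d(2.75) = -8.00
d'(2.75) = -2.16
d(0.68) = -4.18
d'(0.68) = -1.53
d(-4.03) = -0.29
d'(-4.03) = -0.12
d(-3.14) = -0.51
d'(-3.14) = -0.39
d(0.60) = -4.06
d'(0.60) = -1.51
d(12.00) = -40.77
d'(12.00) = -4.93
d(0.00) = -3.21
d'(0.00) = -1.33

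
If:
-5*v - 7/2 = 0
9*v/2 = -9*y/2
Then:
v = -7/10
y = 7/10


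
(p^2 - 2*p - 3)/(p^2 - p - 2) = (p - 3)/(p - 2)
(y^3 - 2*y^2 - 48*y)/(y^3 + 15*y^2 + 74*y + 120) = y*(y - 8)/(y^2 + 9*y + 20)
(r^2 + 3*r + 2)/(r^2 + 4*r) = (r^2 + 3*r + 2)/(r*(r + 4))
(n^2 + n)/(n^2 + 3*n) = (n + 1)/(n + 3)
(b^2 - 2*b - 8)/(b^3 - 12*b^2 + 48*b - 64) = (b + 2)/(b^2 - 8*b + 16)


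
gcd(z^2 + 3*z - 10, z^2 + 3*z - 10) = z^2 + 3*z - 10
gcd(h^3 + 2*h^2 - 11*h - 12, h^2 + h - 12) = h^2 + h - 12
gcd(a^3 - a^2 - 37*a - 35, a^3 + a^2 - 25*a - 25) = a^2 + 6*a + 5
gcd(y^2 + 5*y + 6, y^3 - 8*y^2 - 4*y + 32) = y + 2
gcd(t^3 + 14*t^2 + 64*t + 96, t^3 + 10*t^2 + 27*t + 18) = t + 6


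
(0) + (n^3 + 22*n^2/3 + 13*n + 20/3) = n^3 + 22*n^2/3 + 13*n + 20/3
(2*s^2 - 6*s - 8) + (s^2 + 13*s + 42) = 3*s^2 + 7*s + 34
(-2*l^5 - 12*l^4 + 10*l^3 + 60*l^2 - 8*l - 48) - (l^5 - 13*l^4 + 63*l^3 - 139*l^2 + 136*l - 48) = -3*l^5 + l^4 - 53*l^3 + 199*l^2 - 144*l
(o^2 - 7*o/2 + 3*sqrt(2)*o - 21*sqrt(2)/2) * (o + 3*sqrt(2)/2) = o^3 - 7*o^2/2 + 9*sqrt(2)*o^2/2 - 63*sqrt(2)*o/4 + 9*o - 63/2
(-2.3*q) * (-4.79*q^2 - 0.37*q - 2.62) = 11.017*q^3 + 0.851*q^2 + 6.026*q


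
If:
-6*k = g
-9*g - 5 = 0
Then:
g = -5/9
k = 5/54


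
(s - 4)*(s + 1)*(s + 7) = s^3 + 4*s^2 - 25*s - 28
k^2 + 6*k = k*(k + 6)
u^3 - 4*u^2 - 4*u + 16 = (u - 4)*(u - 2)*(u + 2)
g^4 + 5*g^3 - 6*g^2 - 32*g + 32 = (g - 2)*(g - 1)*(g + 4)^2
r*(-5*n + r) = -5*n*r + r^2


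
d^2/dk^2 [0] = 0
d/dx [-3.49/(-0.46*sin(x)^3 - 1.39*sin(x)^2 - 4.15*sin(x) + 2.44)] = (-9.7022*sin(x) + 2.4081*cos(2*x) - 16.8916)*cos(x)/(0.46*sin(x)^3 + 1.39*sin(x)^2 + 4.15*sin(x) - 2.44)^2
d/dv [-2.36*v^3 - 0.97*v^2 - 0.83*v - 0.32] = -7.08*v^2 - 1.94*v - 0.83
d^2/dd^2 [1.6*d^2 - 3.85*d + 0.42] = 3.20000000000000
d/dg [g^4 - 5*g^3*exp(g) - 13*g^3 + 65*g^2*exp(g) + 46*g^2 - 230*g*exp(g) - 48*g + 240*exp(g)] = -5*g^3*exp(g) + 4*g^3 + 50*g^2*exp(g) - 39*g^2 - 100*g*exp(g) + 92*g + 10*exp(g) - 48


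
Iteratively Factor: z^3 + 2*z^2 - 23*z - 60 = (z - 5)*(z^2 + 7*z + 12) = (z - 5)*(z + 3)*(z + 4)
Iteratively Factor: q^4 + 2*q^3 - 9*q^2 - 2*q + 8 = (q - 1)*(q^3 + 3*q^2 - 6*q - 8) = (q - 1)*(q + 4)*(q^2 - q - 2) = (q - 2)*(q - 1)*(q + 4)*(q + 1)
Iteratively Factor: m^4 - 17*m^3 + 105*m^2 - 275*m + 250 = (m - 5)*(m^3 - 12*m^2 + 45*m - 50) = (m - 5)^2*(m^2 - 7*m + 10) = (m - 5)^3*(m - 2)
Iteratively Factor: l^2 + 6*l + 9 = (l + 3)*(l + 3)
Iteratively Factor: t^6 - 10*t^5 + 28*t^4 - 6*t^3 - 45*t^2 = (t + 1)*(t^5 - 11*t^4 + 39*t^3 - 45*t^2) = (t - 5)*(t + 1)*(t^4 - 6*t^3 + 9*t^2) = t*(t - 5)*(t + 1)*(t^3 - 6*t^2 + 9*t) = t*(t - 5)*(t - 3)*(t + 1)*(t^2 - 3*t) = t^2*(t - 5)*(t - 3)*(t + 1)*(t - 3)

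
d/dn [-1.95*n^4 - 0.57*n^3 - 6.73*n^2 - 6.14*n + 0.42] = -7.8*n^3 - 1.71*n^2 - 13.46*n - 6.14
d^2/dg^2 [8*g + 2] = 0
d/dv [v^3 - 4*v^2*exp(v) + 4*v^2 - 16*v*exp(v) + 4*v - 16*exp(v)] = -4*v^2*exp(v) + 3*v^2 - 24*v*exp(v) + 8*v - 32*exp(v) + 4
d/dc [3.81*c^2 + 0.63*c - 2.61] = 7.62*c + 0.63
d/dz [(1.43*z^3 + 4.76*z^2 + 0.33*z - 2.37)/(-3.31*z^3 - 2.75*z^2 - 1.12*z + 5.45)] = (11.8231*z^4 - 1.0186*z^3 - 4.5773*z^2 + 38.849*z - 0.8559)/(10.9561*z^6 + 18.205*z^5 + 14.9769*z^4 - 29.919*z^3 - 28.7206*z^2 - 12.208*z + 29.7025)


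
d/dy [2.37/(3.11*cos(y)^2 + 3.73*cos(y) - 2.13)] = (14.7414*cos(y) + 8.8401)*sin(y)/(3.11*cos(y)^2 + 3.73*cos(y) - 2.13)^2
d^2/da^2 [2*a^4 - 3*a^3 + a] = 6*a*(4*a - 3)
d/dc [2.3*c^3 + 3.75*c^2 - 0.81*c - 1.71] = 6.9*c^2 + 7.5*c - 0.81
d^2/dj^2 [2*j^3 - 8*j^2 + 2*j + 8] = 12*j - 16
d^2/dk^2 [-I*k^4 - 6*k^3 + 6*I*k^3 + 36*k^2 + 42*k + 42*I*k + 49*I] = -12*I*k^2 + 36*k*(-1 + I) + 72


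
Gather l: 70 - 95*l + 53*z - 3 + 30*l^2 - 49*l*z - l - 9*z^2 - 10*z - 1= 30*l^2 + l*(-49*z - 96) - 9*z^2 + 43*z + 66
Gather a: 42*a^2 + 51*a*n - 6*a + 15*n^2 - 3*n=42*a^2 + a*(51*n - 6) + 15*n^2 - 3*n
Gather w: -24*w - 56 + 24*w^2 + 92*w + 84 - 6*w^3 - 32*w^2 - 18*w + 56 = -6*w^3 - 8*w^2 + 50*w + 84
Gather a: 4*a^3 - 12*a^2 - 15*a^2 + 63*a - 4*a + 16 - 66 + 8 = 4*a^3 - 27*a^2 + 59*a - 42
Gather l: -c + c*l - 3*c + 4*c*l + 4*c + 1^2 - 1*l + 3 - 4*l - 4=l*(5*c - 5)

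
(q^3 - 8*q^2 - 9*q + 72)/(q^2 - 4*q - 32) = (q^2 - 9)/(q + 4)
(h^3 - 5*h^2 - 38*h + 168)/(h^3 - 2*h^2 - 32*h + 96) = (h - 7)/(h - 4)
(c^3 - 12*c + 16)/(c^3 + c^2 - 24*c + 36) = (c^2 + 2*c - 8)/(c^2 + 3*c - 18)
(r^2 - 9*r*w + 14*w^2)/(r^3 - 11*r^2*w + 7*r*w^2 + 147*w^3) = (r - 2*w)/(r^2 - 4*r*w - 21*w^2)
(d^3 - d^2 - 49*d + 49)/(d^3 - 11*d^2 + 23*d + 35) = (d^2 + 6*d - 7)/(d^2 - 4*d - 5)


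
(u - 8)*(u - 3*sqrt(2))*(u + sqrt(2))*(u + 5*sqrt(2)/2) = u^4 - 8*u^3 + sqrt(2)*u^3/2 - 16*u^2 - 4*sqrt(2)*u^2 - 15*sqrt(2)*u + 128*u + 120*sqrt(2)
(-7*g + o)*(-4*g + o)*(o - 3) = 28*g^2*o - 84*g^2 - 11*g*o^2 + 33*g*o + o^3 - 3*o^2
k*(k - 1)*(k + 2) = k^3 + k^2 - 2*k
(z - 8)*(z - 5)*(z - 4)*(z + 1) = z^4 - 16*z^3 + 75*z^2 - 68*z - 160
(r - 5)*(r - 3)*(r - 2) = r^3 - 10*r^2 + 31*r - 30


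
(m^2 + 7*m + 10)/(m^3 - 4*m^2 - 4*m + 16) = (m + 5)/(m^2 - 6*m + 8)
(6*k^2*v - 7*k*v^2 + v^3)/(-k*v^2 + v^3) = (-6*k + v)/v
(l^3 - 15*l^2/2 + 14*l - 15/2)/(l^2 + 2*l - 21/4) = 2*(l^2 - 6*l + 5)/(2*l + 7)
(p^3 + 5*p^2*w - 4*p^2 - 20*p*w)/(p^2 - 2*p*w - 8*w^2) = p*(-p^2 - 5*p*w + 4*p + 20*w)/(-p^2 + 2*p*w + 8*w^2)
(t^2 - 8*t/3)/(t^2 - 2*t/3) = (3*t - 8)/(3*t - 2)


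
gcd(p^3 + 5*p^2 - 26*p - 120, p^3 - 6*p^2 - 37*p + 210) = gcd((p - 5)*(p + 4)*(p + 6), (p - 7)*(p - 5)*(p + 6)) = p^2 + p - 30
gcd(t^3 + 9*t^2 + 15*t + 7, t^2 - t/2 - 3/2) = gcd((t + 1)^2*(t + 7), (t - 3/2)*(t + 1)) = t + 1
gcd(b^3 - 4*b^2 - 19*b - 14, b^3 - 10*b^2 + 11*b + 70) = b^2 - 5*b - 14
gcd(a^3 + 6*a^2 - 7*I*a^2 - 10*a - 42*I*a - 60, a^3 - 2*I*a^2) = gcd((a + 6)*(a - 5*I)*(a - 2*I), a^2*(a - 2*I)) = a - 2*I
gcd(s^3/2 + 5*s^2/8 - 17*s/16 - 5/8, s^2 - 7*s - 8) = 1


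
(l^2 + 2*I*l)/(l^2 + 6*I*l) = (l + 2*I)/(l + 6*I)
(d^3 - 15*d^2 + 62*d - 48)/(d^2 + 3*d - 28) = (d^3 - 15*d^2 + 62*d - 48)/(d^2 + 3*d - 28)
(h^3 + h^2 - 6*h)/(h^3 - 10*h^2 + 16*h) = (h + 3)/(h - 8)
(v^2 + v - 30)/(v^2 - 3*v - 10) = (v + 6)/(v + 2)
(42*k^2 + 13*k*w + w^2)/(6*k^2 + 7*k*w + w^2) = (7*k + w)/(k + w)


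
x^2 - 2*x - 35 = (x - 7)*(x + 5)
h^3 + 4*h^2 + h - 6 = (h - 1)*(h + 2)*(h + 3)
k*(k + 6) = k^2 + 6*k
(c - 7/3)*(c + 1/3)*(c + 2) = c^3 - 43*c/9 - 14/9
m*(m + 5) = m^2 + 5*m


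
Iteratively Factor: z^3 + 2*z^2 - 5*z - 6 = (z + 3)*(z^2 - z - 2) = (z - 2)*(z + 3)*(z + 1)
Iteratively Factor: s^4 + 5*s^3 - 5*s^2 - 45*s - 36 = (s + 3)*(s^3 + 2*s^2 - 11*s - 12) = (s + 1)*(s + 3)*(s^2 + s - 12) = (s - 3)*(s + 1)*(s + 3)*(s + 4)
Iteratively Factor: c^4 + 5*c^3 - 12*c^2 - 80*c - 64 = (c + 1)*(c^3 + 4*c^2 - 16*c - 64) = (c + 1)*(c + 4)*(c^2 - 16) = (c + 1)*(c + 4)^2*(c - 4)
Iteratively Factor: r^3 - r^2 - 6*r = (r - 3)*(r^2 + 2*r) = (r - 3)*(r + 2)*(r)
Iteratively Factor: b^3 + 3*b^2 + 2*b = (b + 1)*(b^2 + 2*b) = (b + 1)*(b + 2)*(b)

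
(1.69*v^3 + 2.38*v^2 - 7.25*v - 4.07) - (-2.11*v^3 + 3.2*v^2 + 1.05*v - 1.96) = 3.8*v^3 - 0.82*v^2 - 8.3*v - 2.11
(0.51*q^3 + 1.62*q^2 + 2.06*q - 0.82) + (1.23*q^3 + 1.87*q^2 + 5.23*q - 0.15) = 1.74*q^3 + 3.49*q^2 + 7.29*q - 0.97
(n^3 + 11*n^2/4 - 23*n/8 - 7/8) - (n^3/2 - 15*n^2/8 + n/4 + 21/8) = n^3/2 + 37*n^2/8 - 25*n/8 - 7/2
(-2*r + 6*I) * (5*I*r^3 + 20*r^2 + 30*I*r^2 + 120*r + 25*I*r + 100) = -10*I*r^4 - 70*r^3 - 60*I*r^3 - 420*r^2 + 70*I*r^2 - 350*r + 720*I*r + 600*I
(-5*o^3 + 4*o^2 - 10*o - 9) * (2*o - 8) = -10*o^4 + 48*o^3 - 52*o^2 + 62*o + 72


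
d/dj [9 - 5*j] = -5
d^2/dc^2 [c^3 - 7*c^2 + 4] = 6*c - 14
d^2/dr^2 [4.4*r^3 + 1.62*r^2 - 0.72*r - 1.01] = 26.4*r + 3.24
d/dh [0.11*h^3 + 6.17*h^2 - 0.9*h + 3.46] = 0.33*h^2 + 12.34*h - 0.9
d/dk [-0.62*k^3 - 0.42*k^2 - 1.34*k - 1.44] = -1.86*k^2 - 0.84*k - 1.34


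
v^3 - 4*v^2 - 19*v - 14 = (v - 7)*(v + 1)*(v + 2)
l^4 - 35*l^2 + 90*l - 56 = (l - 4)*(l - 2)*(l - 1)*(l + 7)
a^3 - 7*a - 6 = (a - 3)*(a + 1)*(a + 2)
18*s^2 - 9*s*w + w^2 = (-6*s + w)*(-3*s + w)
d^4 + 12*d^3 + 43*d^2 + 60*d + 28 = (d + 1)*(d + 2)^2*(d + 7)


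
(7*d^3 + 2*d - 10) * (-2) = -14*d^3 - 4*d + 20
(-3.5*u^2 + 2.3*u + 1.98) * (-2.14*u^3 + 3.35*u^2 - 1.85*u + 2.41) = 7.49*u^5 - 16.647*u^4 + 9.9428*u^3 - 6.057*u^2 + 1.88*u + 4.7718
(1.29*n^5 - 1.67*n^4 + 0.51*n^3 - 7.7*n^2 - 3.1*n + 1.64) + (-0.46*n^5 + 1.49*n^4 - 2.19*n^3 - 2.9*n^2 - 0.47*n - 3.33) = 0.83*n^5 - 0.18*n^4 - 1.68*n^3 - 10.6*n^2 - 3.57*n - 1.69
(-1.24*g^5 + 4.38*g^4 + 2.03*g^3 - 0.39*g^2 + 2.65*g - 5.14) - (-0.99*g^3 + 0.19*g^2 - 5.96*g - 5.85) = -1.24*g^5 + 4.38*g^4 + 3.02*g^3 - 0.58*g^2 + 8.61*g + 0.71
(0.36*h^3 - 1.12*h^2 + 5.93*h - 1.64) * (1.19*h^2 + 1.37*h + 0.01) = 0.4284*h^5 - 0.8396*h^4 + 5.5259*h^3 + 6.1613*h^2 - 2.1875*h - 0.0164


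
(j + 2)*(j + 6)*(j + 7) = j^3 + 15*j^2 + 68*j + 84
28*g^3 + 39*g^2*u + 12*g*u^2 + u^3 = (g + u)*(4*g + u)*(7*g + u)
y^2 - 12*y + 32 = (y - 8)*(y - 4)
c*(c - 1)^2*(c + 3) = c^4 + c^3 - 5*c^2 + 3*c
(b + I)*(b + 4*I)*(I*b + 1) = I*b^3 - 4*b^2 + I*b - 4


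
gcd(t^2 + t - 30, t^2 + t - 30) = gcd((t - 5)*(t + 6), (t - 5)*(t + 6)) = t^2 + t - 30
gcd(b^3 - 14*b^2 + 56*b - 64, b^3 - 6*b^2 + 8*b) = b^2 - 6*b + 8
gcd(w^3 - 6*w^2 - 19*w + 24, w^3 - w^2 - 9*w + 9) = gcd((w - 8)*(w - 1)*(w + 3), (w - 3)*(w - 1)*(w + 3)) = w^2 + 2*w - 3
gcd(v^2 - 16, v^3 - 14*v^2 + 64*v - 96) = v - 4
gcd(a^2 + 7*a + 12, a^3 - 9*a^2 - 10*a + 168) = a + 4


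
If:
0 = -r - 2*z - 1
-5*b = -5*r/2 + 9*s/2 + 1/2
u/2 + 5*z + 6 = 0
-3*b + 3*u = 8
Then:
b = -10*z - 44/3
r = -2*z - 1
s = 10*z + 422/27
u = -10*z - 12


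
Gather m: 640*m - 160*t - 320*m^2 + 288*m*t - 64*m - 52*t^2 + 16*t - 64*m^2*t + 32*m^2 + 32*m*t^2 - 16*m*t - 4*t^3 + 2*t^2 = m^2*(-64*t - 288) + m*(32*t^2 + 272*t + 576) - 4*t^3 - 50*t^2 - 144*t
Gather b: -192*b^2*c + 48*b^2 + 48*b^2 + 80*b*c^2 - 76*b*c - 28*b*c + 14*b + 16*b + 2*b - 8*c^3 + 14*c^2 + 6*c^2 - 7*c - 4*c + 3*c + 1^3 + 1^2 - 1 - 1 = b^2*(96 - 192*c) + b*(80*c^2 - 104*c + 32) - 8*c^3 + 20*c^2 - 8*c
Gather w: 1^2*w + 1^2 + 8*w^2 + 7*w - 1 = 8*w^2 + 8*w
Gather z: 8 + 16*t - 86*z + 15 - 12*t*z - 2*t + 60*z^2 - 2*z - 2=14*t + 60*z^2 + z*(-12*t - 88) + 21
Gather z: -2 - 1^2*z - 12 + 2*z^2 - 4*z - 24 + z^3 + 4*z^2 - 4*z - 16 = z^3 + 6*z^2 - 9*z - 54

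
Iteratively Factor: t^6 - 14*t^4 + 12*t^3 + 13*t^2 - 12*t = (t - 3)*(t^5 + 3*t^4 - 5*t^3 - 3*t^2 + 4*t) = t*(t - 3)*(t^4 + 3*t^3 - 5*t^2 - 3*t + 4) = t*(t - 3)*(t - 1)*(t^3 + 4*t^2 - t - 4) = t*(t - 3)*(t - 1)*(t + 4)*(t^2 - 1) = t*(t - 3)*(t - 1)^2*(t + 4)*(t + 1)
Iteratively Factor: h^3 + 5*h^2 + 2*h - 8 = (h + 4)*(h^2 + h - 2) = (h - 1)*(h + 4)*(h + 2)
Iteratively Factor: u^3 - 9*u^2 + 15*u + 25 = (u - 5)*(u^2 - 4*u - 5) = (u - 5)^2*(u + 1)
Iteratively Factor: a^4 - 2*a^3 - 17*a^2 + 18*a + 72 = (a - 3)*(a^3 + a^2 - 14*a - 24) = (a - 4)*(a - 3)*(a^2 + 5*a + 6) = (a - 4)*(a - 3)*(a + 2)*(a + 3)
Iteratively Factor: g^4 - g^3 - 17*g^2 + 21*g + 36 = (g + 4)*(g^3 - 5*g^2 + 3*g + 9) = (g - 3)*(g + 4)*(g^2 - 2*g - 3) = (g - 3)^2*(g + 4)*(g + 1)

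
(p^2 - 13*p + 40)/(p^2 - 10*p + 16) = (p - 5)/(p - 2)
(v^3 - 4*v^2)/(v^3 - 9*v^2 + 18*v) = v*(v - 4)/(v^2 - 9*v + 18)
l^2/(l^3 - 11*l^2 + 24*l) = l/(l^2 - 11*l + 24)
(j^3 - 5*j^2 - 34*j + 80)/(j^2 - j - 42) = (-j^3 + 5*j^2 + 34*j - 80)/(-j^2 + j + 42)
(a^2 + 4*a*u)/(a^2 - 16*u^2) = a/(a - 4*u)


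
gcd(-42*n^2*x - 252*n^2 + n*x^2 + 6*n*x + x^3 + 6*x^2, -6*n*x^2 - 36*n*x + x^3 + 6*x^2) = -6*n*x - 36*n + x^2 + 6*x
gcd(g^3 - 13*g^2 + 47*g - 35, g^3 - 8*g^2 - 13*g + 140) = g^2 - 12*g + 35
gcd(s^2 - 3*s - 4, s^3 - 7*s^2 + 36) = 1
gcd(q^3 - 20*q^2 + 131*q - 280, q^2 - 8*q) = q - 8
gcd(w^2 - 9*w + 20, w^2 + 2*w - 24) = w - 4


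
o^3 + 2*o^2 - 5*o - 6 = (o - 2)*(o + 1)*(o + 3)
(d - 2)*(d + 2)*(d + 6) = d^3 + 6*d^2 - 4*d - 24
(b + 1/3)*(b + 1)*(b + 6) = b^3 + 22*b^2/3 + 25*b/3 + 2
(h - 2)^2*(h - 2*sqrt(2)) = h^3 - 4*h^2 - 2*sqrt(2)*h^2 + 4*h + 8*sqrt(2)*h - 8*sqrt(2)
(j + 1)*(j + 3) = j^2 + 4*j + 3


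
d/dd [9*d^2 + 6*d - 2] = 18*d + 6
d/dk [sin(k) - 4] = cos(k)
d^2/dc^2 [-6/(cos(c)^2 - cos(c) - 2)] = 6*(-4*sin(c)^4 + 11*sin(c)^2 - 7*cos(c)/4 + 3*cos(3*c)/4 - 1)/(sin(c)^2 + cos(c) + 1)^3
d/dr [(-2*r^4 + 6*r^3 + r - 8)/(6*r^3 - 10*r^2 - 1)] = (-12*r^6 + 40*r^5 - 60*r^4 - 4*r^3 + 136*r^2 - 160*r - 1)/(36*r^6 - 120*r^5 + 100*r^4 - 12*r^3 + 20*r^2 + 1)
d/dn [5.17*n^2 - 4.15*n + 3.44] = 10.34*n - 4.15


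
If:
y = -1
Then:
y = -1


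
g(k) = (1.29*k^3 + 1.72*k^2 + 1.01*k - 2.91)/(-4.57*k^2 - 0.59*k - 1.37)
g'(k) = (9.14*k + 0.59)*(1.29*k^3 + 1.72*k^2 + 1.01*k - 2.91)/(-4.57*k^2 - 0.59*k - 1.37)^2 + (3.87*k^2 + 3.44*k + 1.01)/(-4.57*k^2 - 0.59*k - 1.37)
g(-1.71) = 0.44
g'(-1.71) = 0.01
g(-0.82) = 0.83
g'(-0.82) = 1.25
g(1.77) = -0.68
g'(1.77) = -0.46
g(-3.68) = 0.78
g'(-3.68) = -0.25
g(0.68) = 0.26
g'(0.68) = -1.78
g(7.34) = -2.41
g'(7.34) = -0.28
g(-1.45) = 0.46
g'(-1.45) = 0.17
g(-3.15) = 0.65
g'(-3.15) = -0.23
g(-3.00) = 0.62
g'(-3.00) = -0.22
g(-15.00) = 3.90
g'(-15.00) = -0.28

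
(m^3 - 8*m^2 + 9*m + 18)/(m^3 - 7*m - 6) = (m - 6)/(m + 2)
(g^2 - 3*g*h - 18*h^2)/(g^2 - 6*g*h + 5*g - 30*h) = (g + 3*h)/(g + 5)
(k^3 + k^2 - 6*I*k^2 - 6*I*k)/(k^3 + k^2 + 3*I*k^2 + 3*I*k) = (k - 6*I)/(k + 3*I)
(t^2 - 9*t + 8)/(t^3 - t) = (t - 8)/(t*(t + 1))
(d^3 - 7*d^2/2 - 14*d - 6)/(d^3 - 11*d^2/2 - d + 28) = (2*d^2 - 11*d - 6)/(2*d^2 - 15*d + 28)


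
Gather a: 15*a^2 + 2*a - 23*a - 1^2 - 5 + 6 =15*a^2 - 21*a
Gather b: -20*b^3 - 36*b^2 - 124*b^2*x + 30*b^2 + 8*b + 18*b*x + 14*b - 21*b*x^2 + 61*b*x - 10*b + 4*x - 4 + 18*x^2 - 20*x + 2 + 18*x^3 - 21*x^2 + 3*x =-20*b^3 + b^2*(-124*x - 6) + b*(-21*x^2 + 79*x + 12) + 18*x^3 - 3*x^2 - 13*x - 2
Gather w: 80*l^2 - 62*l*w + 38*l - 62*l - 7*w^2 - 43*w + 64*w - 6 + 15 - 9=80*l^2 - 24*l - 7*w^2 + w*(21 - 62*l)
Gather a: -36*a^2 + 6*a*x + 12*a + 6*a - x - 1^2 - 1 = -36*a^2 + a*(6*x + 18) - x - 2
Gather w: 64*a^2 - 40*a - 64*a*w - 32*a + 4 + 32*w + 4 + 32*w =64*a^2 - 72*a + w*(64 - 64*a) + 8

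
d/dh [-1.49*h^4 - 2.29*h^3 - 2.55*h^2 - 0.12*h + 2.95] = -5.96*h^3 - 6.87*h^2 - 5.1*h - 0.12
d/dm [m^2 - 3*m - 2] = 2*m - 3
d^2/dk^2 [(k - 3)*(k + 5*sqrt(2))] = 2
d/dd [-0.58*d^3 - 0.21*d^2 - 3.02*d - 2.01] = -1.74*d^2 - 0.42*d - 3.02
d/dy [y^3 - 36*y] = 3*y^2 - 36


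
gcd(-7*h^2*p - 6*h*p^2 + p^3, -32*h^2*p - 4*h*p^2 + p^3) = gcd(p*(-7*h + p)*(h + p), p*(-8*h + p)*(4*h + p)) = p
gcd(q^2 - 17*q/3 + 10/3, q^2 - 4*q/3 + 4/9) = q - 2/3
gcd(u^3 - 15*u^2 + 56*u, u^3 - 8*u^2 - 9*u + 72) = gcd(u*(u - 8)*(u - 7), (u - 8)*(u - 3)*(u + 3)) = u - 8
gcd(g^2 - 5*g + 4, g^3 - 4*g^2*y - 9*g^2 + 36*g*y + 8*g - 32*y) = g - 1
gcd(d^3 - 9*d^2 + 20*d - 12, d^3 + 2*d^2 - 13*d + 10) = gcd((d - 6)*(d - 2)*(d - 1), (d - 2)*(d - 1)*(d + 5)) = d^2 - 3*d + 2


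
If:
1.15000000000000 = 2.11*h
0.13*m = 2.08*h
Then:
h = 0.55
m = 8.72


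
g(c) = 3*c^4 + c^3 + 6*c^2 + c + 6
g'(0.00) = 1.00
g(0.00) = 6.00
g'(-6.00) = -2555.00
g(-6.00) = 3888.00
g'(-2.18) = -135.23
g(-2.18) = 89.73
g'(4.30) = 1062.15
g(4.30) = 1226.39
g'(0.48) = 8.78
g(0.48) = 8.13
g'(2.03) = 138.11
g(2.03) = 92.07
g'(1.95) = 124.79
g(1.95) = 81.56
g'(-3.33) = -448.81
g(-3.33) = 401.17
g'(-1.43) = -45.12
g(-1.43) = 26.46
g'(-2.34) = -164.41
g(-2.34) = 113.65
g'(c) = 12*c^3 + 3*c^2 + 12*c + 1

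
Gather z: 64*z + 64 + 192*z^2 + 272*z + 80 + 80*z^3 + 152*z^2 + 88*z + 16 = 80*z^3 + 344*z^2 + 424*z + 160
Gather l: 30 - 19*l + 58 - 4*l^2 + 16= -4*l^2 - 19*l + 104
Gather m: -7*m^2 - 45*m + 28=-7*m^2 - 45*m + 28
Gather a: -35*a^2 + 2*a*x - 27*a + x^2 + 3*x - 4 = -35*a^2 + a*(2*x - 27) + x^2 + 3*x - 4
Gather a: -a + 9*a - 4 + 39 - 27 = 8*a + 8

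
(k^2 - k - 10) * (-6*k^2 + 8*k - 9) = -6*k^4 + 14*k^3 + 43*k^2 - 71*k + 90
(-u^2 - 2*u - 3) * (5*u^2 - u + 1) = -5*u^4 - 9*u^3 - 14*u^2 + u - 3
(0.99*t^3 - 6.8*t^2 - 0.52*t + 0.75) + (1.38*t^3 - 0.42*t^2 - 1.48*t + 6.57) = 2.37*t^3 - 7.22*t^2 - 2.0*t + 7.32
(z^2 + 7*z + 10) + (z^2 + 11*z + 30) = 2*z^2 + 18*z + 40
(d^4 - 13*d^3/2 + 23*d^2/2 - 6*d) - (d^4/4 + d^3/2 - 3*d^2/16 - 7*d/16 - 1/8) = 3*d^4/4 - 7*d^3 + 187*d^2/16 - 89*d/16 + 1/8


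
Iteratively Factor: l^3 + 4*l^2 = (l)*(l^2 + 4*l) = l*(l + 4)*(l)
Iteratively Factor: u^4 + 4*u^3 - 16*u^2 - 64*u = (u + 4)*(u^3 - 16*u) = (u + 4)^2*(u^2 - 4*u) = (u - 4)*(u + 4)^2*(u)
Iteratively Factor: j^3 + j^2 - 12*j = (j - 3)*(j^2 + 4*j) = j*(j - 3)*(j + 4)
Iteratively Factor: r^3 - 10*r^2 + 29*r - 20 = (r - 1)*(r^2 - 9*r + 20) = (r - 5)*(r - 1)*(r - 4)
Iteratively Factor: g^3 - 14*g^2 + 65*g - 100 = (g - 5)*(g^2 - 9*g + 20) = (g - 5)^2*(g - 4)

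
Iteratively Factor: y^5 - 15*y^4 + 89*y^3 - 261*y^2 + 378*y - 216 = (y - 4)*(y^4 - 11*y^3 + 45*y^2 - 81*y + 54) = (y - 4)*(y - 3)*(y^3 - 8*y^2 + 21*y - 18) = (y - 4)*(y - 3)^2*(y^2 - 5*y + 6) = (y - 4)*(y - 3)^2*(y - 2)*(y - 3)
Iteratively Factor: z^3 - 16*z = (z)*(z^2 - 16) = z*(z + 4)*(z - 4)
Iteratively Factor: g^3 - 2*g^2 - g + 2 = (g + 1)*(g^2 - 3*g + 2) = (g - 1)*(g + 1)*(g - 2)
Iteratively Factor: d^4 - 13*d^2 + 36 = (d + 3)*(d^3 - 3*d^2 - 4*d + 12) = (d + 2)*(d + 3)*(d^2 - 5*d + 6) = (d - 2)*(d + 2)*(d + 3)*(d - 3)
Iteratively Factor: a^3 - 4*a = (a - 2)*(a^2 + 2*a) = a*(a - 2)*(a + 2)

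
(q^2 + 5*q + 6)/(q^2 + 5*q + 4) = (q^2 + 5*q + 6)/(q^2 + 5*q + 4)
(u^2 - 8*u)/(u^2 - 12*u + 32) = u/(u - 4)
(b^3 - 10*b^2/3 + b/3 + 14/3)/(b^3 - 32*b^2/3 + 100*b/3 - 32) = (3*b^2 - 4*b - 7)/(3*b^2 - 26*b + 48)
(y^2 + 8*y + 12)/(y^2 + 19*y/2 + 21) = 2*(y + 2)/(2*y + 7)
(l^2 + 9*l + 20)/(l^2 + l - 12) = (l + 5)/(l - 3)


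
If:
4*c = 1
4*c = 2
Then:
No Solution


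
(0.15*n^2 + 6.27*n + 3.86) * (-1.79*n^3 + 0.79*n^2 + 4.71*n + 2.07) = -0.2685*n^5 - 11.1048*n^4 - 1.2496*n^3 + 32.8916*n^2 + 31.1595*n + 7.9902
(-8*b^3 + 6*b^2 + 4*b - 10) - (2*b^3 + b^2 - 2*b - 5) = -10*b^3 + 5*b^2 + 6*b - 5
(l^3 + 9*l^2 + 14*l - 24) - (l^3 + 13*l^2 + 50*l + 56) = -4*l^2 - 36*l - 80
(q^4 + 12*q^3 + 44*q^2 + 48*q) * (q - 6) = q^5 + 6*q^4 - 28*q^3 - 216*q^2 - 288*q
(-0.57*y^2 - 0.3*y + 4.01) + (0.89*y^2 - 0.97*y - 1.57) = 0.32*y^2 - 1.27*y + 2.44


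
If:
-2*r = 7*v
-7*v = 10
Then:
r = 5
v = -10/7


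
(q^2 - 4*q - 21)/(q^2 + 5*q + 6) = (q - 7)/(q + 2)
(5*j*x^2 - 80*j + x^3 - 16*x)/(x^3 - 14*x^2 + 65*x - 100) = (5*j*x + 20*j + x^2 + 4*x)/(x^2 - 10*x + 25)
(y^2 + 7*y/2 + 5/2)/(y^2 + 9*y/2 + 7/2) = (2*y + 5)/(2*y + 7)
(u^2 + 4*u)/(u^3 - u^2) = (u + 4)/(u*(u - 1))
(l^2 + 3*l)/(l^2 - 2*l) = (l + 3)/(l - 2)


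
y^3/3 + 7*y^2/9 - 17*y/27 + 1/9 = (y/3 + 1)*(y - 1/3)^2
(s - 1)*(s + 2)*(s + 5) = s^3 + 6*s^2 + 3*s - 10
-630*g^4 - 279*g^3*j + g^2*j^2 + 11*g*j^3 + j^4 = (-5*g + j)*(3*g + j)*(6*g + j)*(7*g + j)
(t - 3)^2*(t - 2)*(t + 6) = t^4 - 2*t^3 - 27*t^2 + 108*t - 108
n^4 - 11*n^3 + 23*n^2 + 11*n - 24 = (n - 8)*(n - 3)*(n - 1)*(n + 1)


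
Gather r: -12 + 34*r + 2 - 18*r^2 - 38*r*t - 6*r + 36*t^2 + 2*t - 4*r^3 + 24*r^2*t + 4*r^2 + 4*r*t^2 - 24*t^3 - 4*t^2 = -4*r^3 + r^2*(24*t - 14) + r*(4*t^2 - 38*t + 28) - 24*t^3 + 32*t^2 + 2*t - 10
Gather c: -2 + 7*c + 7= 7*c + 5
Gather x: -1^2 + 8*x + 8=8*x + 7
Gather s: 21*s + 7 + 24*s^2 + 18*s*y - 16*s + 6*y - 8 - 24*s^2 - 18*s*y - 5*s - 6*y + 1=0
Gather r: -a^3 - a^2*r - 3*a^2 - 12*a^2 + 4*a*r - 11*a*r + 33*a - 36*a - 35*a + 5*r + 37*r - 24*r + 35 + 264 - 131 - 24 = -a^3 - 15*a^2 - 38*a + r*(-a^2 - 7*a + 18) + 144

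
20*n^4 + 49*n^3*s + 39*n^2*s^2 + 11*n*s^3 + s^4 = (n + s)^2*(4*n + s)*(5*n + s)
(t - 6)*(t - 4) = t^2 - 10*t + 24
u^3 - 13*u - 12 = (u - 4)*(u + 1)*(u + 3)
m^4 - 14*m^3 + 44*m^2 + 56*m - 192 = (m - 8)*(m - 6)*(m - 2)*(m + 2)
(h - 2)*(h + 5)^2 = h^3 + 8*h^2 + 5*h - 50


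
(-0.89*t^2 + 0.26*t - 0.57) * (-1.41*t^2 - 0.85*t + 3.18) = 1.2549*t^4 + 0.3899*t^3 - 2.2475*t^2 + 1.3113*t - 1.8126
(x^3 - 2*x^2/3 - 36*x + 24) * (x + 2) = x^4 + 4*x^3/3 - 112*x^2/3 - 48*x + 48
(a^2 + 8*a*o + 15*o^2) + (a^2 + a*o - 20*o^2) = 2*a^2 + 9*a*o - 5*o^2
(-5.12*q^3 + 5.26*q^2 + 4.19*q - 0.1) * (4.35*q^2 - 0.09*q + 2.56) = -22.272*q^5 + 23.3418*q^4 + 4.6459*q^3 + 12.6535*q^2 + 10.7354*q - 0.256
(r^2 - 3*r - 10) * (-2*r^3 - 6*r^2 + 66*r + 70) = -2*r^5 + 104*r^3 - 68*r^2 - 870*r - 700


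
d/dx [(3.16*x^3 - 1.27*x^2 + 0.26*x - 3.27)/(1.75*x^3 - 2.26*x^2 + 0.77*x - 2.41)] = (-4.9191*x^4 + 3.9564*x^3 - 6.0696*x^2 - 8.659*x + 1.8913)/(3.0625*x^6 - 7.91*x^5 + 7.8026*x^4 - 11.9154*x^3 + 11.4861*x^2 - 3.7114*x + 5.8081)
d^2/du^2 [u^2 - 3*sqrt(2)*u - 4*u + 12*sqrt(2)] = 2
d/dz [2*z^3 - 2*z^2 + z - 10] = 6*z^2 - 4*z + 1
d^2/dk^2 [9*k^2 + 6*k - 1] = 18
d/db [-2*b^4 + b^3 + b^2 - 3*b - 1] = -8*b^3 + 3*b^2 + 2*b - 3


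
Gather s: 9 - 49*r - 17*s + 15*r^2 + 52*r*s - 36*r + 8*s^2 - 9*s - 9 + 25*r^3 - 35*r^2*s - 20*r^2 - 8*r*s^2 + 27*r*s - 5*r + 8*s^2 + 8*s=25*r^3 - 5*r^2 - 90*r + s^2*(16 - 8*r) + s*(-35*r^2 + 79*r - 18)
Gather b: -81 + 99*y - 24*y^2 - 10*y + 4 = -24*y^2 + 89*y - 77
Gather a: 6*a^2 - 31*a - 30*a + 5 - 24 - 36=6*a^2 - 61*a - 55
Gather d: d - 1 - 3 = d - 4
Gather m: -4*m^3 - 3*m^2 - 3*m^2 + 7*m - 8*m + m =-4*m^3 - 6*m^2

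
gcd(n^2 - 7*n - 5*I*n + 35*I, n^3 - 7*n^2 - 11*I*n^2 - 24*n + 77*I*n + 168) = n - 7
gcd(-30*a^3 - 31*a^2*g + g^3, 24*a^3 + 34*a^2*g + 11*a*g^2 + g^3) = a + g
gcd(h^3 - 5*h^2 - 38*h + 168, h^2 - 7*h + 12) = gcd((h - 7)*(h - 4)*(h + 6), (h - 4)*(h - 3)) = h - 4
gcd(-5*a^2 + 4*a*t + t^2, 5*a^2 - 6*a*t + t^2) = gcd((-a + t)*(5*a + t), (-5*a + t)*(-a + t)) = -a + t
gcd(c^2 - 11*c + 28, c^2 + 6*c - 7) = 1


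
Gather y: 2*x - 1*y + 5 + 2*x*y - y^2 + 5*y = 2*x - y^2 + y*(2*x + 4) + 5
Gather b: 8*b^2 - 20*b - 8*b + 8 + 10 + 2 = 8*b^2 - 28*b + 20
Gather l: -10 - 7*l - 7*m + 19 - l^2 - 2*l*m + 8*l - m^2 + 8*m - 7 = -l^2 + l*(1 - 2*m) - m^2 + m + 2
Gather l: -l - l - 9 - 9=-2*l - 18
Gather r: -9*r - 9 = -9*r - 9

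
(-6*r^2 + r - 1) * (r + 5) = -6*r^3 - 29*r^2 + 4*r - 5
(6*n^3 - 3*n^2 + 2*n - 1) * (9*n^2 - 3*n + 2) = 54*n^5 - 45*n^4 + 39*n^3 - 21*n^2 + 7*n - 2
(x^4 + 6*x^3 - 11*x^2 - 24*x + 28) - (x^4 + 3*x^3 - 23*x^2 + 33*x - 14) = 3*x^3 + 12*x^2 - 57*x + 42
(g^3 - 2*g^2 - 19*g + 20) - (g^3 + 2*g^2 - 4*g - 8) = -4*g^2 - 15*g + 28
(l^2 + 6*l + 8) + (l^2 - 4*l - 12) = 2*l^2 + 2*l - 4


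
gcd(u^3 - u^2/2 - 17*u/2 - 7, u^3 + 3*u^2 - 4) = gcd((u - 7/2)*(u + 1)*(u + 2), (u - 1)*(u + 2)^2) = u + 2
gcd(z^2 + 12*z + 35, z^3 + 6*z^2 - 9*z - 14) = z + 7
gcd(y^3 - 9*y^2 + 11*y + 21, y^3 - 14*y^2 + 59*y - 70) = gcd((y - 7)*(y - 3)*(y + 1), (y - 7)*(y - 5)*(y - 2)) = y - 7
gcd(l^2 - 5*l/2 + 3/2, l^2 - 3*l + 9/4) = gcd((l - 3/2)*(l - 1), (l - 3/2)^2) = l - 3/2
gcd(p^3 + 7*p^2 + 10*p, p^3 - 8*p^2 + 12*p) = p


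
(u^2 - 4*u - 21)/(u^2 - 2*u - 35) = (u + 3)/(u + 5)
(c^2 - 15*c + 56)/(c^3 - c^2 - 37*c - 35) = (c - 8)/(c^2 + 6*c + 5)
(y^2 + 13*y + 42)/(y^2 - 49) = (y + 6)/(y - 7)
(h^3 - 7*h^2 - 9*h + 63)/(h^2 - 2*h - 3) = (h^2 - 4*h - 21)/(h + 1)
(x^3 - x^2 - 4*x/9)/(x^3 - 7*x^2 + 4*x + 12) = x*(9*x^2 - 9*x - 4)/(9*(x^3 - 7*x^2 + 4*x + 12))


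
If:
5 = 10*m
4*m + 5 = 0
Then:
No Solution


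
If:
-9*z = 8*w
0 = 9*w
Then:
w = 0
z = 0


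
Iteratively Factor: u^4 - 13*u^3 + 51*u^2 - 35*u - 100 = (u - 5)*(u^3 - 8*u^2 + 11*u + 20) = (u - 5)*(u + 1)*(u^2 - 9*u + 20) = (u - 5)^2*(u + 1)*(u - 4)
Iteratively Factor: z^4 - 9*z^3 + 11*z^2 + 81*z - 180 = (z - 3)*(z^3 - 6*z^2 - 7*z + 60) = (z - 5)*(z - 3)*(z^2 - z - 12) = (z - 5)*(z - 4)*(z - 3)*(z + 3)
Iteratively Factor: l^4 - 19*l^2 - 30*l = (l - 5)*(l^3 + 5*l^2 + 6*l) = (l - 5)*(l + 3)*(l^2 + 2*l) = (l - 5)*(l + 2)*(l + 3)*(l)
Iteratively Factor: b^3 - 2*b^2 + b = (b - 1)*(b^2 - b) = (b - 1)^2*(b)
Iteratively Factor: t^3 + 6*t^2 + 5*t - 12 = (t + 3)*(t^2 + 3*t - 4) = (t + 3)*(t + 4)*(t - 1)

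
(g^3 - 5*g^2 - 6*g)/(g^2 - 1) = g*(g - 6)/(g - 1)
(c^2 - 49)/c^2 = 1 - 49/c^2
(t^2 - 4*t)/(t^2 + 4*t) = (t - 4)/(t + 4)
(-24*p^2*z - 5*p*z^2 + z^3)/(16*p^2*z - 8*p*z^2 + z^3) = (-24*p^2 - 5*p*z + z^2)/(16*p^2 - 8*p*z + z^2)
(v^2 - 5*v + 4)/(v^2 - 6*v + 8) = (v - 1)/(v - 2)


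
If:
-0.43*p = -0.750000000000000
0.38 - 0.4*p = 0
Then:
No Solution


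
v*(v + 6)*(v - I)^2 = v^4 + 6*v^3 - 2*I*v^3 - v^2 - 12*I*v^2 - 6*v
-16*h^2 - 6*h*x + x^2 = (-8*h + x)*(2*h + x)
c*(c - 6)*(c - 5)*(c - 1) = c^4 - 12*c^3 + 41*c^2 - 30*c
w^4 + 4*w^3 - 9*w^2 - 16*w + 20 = (w - 2)*(w - 1)*(w + 2)*(w + 5)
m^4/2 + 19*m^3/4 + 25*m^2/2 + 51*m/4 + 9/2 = (m/2 + 1/2)*(m + 1)*(m + 3/2)*(m + 6)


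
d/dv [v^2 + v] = 2*v + 1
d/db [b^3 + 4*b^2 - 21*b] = 3*b^2 + 8*b - 21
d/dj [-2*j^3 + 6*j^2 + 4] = 6*j*(2 - j)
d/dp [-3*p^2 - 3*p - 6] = -6*p - 3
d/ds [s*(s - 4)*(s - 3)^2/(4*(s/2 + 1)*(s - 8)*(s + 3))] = (s^6 - 6*s^5 - 105*s^4 + 560*s^3 + 210*s^2 - 3168*s + 1728)/(2*(s^6 - 6*s^5 - 59*s^4 + 108*s^3 + 1444*s^2 + 3264*s + 2304))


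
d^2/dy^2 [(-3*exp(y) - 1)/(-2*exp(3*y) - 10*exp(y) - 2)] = (-((3*exp(y) + 1)*(9*exp(2*y) + 5) + 6*(3*exp(2*y) + 5)*exp(y))*(exp(3*y) + 5*exp(y) + 1) + 2*(3*exp(y) + 1)*(3*exp(2*y) + 5)^2*exp(y) + 3*(exp(3*y) + 5*exp(y) + 1)^2)*exp(y)/(2*(exp(3*y) + 5*exp(y) + 1)^3)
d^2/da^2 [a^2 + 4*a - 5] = 2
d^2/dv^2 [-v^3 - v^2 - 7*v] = -6*v - 2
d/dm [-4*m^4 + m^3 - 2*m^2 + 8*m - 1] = -16*m^3 + 3*m^2 - 4*m + 8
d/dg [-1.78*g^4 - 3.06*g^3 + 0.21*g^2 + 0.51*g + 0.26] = -7.12*g^3 - 9.18*g^2 + 0.42*g + 0.51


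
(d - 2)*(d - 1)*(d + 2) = d^3 - d^2 - 4*d + 4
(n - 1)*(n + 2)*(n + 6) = n^3 + 7*n^2 + 4*n - 12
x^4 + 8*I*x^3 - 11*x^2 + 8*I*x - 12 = (x - I)*(x + I)*(x + 2*I)*(x + 6*I)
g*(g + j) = g^2 + g*j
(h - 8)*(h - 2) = h^2 - 10*h + 16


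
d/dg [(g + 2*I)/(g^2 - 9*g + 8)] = (g^2 - 9*g - (g + 2*I)*(2*g - 9) + 8)/(g^2 - 9*g + 8)^2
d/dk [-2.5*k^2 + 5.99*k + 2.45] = 5.99 - 5.0*k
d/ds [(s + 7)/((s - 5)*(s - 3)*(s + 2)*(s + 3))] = (-3*s^4 - 22*s^3 + 82*s^2 + 266*s - 99)/(s^8 - 6*s^7 - 29*s^6 + 168*s^5 + 379*s^4 - 1566*s^3 - 2691*s^2 + 4860*s + 8100)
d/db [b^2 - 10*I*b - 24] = 2*b - 10*I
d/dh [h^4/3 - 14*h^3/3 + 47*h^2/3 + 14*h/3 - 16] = 4*h^3/3 - 14*h^2 + 94*h/3 + 14/3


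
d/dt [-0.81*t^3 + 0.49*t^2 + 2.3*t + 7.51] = -2.43*t^2 + 0.98*t + 2.3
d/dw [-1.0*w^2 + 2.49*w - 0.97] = 2.49 - 2.0*w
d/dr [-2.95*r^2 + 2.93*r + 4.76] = 2.93 - 5.9*r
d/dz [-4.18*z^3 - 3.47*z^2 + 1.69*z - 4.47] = -12.54*z^2 - 6.94*z + 1.69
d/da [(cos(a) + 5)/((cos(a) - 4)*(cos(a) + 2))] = (cos(a)^2 + 10*cos(a) - 2)*sin(a)/((cos(a) - 4)^2*(cos(a) + 2)^2)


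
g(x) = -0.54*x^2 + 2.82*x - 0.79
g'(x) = 2.82 - 1.08*x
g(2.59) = 2.89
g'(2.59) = 0.02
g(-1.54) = -6.41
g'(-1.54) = 4.48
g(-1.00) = -4.15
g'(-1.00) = 3.90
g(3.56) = 2.41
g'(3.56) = -1.02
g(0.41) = 0.28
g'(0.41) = 2.38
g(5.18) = -0.67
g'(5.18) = -2.77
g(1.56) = 2.30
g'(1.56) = 1.14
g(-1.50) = -6.24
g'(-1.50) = 4.44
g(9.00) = -19.15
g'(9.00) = -6.90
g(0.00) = -0.79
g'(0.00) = 2.82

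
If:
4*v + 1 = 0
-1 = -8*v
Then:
No Solution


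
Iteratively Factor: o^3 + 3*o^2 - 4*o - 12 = (o + 2)*(o^2 + o - 6) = (o + 2)*(o + 3)*(o - 2)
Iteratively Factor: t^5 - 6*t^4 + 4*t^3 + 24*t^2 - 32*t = (t - 2)*(t^4 - 4*t^3 - 4*t^2 + 16*t) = (t - 2)*(t + 2)*(t^3 - 6*t^2 + 8*t) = (t - 4)*(t - 2)*(t + 2)*(t^2 - 2*t) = (t - 4)*(t - 2)^2*(t + 2)*(t)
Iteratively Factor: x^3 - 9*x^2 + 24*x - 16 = (x - 1)*(x^2 - 8*x + 16) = (x - 4)*(x - 1)*(x - 4)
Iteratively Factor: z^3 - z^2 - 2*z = (z)*(z^2 - z - 2) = z*(z + 1)*(z - 2)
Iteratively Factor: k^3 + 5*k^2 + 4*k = (k + 1)*(k^2 + 4*k) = k*(k + 1)*(k + 4)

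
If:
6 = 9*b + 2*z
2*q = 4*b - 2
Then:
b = 2/3 - 2*z/9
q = 1/3 - 4*z/9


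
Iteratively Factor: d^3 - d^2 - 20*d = (d + 4)*(d^2 - 5*d) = d*(d + 4)*(d - 5)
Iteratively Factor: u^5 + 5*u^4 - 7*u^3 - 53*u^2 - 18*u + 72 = (u + 4)*(u^4 + u^3 - 11*u^2 - 9*u + 18) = (u - 1)*(u + 4)*(u^3 + 2*u^2 - 9*u - 18) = (u - 1)*(u + 3)*(u + 4)*(u^2 - u - 6) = (u - 1)*(u + 2)*(u + 3)*(u + 4)*(u - 3)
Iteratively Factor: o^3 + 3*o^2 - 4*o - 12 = (o + 2)*(o^2 + o - 6) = (o + 2)*(o + 3)*(o - 2)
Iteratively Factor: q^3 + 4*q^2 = (q + 4)*(q^2) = q*(q + 4)*(q)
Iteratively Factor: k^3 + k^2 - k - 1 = (k + 1)*(k^2 - 1) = (k - 1)*(k + 1)*(k + 1)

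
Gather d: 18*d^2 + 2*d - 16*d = 18*d^2 - 14*d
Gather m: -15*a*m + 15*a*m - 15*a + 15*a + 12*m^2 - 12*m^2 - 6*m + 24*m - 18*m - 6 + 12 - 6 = 0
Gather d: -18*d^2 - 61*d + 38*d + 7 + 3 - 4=-18*d^2 - 23*d + 6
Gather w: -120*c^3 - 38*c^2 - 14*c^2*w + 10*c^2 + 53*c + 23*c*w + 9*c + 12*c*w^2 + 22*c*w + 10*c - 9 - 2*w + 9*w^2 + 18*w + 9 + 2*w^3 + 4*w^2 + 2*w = -120*c^3 - 28*c^2 + 72*c + 2*w^3 + w^2*(12*c + 13) + w*(-14*c^2 + 45*c + 18)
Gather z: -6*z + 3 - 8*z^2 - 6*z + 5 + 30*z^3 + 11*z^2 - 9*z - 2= 30*z^3 + 3*z^2 - 21*z + 6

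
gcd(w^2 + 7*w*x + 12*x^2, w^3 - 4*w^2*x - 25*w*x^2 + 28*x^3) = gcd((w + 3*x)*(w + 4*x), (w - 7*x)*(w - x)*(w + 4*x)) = w + 4*x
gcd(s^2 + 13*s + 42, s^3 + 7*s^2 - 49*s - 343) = s + 7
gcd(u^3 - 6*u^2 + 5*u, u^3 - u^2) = u^2 - u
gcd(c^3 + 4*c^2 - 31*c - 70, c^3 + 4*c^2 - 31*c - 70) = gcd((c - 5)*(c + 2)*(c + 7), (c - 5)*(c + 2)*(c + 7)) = c^3 + 4*c^2 - 31*c - 70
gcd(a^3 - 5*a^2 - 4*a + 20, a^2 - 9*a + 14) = a - 2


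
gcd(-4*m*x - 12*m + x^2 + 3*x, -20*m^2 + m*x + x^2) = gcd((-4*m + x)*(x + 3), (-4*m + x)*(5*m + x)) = -4*m + x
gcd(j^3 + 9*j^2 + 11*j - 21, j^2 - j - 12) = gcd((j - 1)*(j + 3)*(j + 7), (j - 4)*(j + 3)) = j + 3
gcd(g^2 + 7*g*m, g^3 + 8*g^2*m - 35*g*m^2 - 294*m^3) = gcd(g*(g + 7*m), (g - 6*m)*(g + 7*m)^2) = g + 7*m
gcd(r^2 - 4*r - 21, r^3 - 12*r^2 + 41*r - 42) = r - 7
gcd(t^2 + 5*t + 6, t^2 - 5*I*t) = 1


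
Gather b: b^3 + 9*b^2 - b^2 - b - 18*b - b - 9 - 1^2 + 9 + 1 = b^3 + 8*b^2 - 20*b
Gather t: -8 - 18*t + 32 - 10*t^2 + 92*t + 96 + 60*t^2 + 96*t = 50*t^2 + 170*t + 120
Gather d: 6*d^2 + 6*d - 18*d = 6*d^2 - 12*d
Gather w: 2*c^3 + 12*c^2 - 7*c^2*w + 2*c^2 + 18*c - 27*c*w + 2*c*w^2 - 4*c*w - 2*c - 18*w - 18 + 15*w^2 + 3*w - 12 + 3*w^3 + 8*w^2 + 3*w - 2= 2*c^3 + 14*c^2 + 16*c + 3*w^3 + w^2*(2*c + 23) + w*(-7*c^2 - 31*c - 12) - 32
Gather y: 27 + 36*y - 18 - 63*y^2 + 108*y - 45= -63*y^2 + 144*y - 36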